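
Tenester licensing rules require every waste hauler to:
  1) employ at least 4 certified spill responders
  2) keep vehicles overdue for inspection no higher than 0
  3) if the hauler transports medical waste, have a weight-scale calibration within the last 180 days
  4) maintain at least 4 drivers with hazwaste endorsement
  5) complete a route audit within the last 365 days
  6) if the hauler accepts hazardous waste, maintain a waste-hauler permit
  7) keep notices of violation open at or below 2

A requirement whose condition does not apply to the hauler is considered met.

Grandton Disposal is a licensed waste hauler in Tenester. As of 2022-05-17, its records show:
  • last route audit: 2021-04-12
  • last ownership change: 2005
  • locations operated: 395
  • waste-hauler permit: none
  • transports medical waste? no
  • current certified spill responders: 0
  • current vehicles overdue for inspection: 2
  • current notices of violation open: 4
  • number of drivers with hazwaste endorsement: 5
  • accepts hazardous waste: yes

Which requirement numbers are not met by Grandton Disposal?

1. certified spill responders 0 < 4 → not met
2. vehicles overdue for inspection 2 > 0 → not met
3. condition 'transports medical waste' does not hold → requirement n/a → met
4. drivers with hazwaste endorsement 5 ≥ 4 → met
5. route audit 400 days ago vs limit 365 → not met
6. condition 'accepts hazardous waste' holds; waste-hauler permit absent → not met
7. notices of violation open 4 > 2 → not met
Not met: 1, 2, 5, 6, 7

1, 2, 5, 6, 7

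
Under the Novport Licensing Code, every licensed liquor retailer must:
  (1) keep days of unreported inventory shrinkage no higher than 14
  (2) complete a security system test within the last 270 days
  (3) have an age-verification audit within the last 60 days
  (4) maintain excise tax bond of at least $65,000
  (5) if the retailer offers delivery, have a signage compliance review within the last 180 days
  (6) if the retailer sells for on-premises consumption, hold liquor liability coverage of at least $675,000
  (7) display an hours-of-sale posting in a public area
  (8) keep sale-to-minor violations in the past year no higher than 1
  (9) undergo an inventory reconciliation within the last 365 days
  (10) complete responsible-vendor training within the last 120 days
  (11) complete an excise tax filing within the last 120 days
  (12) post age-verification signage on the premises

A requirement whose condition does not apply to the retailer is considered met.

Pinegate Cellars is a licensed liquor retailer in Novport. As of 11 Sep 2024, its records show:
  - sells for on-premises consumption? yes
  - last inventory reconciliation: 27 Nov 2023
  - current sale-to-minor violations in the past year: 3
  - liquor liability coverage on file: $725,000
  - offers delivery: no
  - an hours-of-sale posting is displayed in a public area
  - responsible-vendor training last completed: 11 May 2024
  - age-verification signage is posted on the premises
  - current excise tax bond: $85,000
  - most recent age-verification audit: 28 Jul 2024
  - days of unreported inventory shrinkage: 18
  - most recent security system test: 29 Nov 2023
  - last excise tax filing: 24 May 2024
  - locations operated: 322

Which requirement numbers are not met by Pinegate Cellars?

1. days of unreported inventory shrinkage 18 > 14 → not met
2. security system test 287 days ago vs limit 270 → not met
3. age-verification audit 45 days ago vs limit 60 → met
4. excise tax bond $85,000 ≥ $65,000 → met
5. condition 'offers delivery' does not hold → requirement n/a → met
6. condition 'sells for on-premises consumption' holds; liquor liability coverage $725,000 ≥ $675,000 → met
7. hours-of-sale posting present → met
8. sale-to-minor violations in the past year 3 > 1 → not met
9. inventory reconciliation 289 days ago vs limit 365 → met
10. responsible-vendor training 123 days ago vs limit 120 → not met
11. excise tax filing 110 days ago vs limit 120 → met
12. age-verification signage present → met
Not met: 1, 2, 8, 10

1, 2, 8, 10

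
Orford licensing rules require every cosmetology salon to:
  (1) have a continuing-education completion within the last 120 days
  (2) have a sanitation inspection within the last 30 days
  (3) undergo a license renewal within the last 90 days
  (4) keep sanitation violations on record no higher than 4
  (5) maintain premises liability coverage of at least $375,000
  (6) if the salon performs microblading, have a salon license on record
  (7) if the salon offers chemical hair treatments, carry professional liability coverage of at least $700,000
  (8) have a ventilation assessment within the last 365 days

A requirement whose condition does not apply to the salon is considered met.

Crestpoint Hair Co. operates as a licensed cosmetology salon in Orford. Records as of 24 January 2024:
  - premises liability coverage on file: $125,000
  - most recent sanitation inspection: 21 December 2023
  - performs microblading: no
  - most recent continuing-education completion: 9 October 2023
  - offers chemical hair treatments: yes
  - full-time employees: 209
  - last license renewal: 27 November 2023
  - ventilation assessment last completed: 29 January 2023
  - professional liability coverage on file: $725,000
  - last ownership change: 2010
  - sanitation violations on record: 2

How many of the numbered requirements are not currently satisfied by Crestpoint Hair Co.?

1. continuing-education completion 107 days ago vs limit 120 → met
2. sanitation inspection 34 days ago vs limit 30 → not met
3. license renewal 58 days ago vs limit 90 → met
4. sanitation violations on record 2 ≤ 4 → met
5. premises liability coverage $125,000 < $375,000 → not met
6. condition 'performs microblading' does not hold → requirement n/a → met
7. condition 'offers chemical hair treatments' holds; professional liability coverage $725,000 ≥ $700,000 → met
8. ventilation assessment 360 days ago vs limit 365 → met
Not met: 2 of 8

2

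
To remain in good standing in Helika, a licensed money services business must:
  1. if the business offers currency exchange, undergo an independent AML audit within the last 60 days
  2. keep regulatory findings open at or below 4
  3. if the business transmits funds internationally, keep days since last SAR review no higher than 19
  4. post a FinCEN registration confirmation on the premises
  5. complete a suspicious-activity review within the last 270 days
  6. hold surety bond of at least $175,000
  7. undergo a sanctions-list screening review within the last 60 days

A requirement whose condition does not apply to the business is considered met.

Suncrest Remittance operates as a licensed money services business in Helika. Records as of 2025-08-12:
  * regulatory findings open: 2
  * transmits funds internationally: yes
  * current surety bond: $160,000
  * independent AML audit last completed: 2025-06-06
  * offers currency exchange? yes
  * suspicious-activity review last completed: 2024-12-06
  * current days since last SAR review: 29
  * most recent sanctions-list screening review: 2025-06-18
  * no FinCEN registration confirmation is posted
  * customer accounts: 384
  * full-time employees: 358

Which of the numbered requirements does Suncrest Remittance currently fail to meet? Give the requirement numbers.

1. condition 'offers currency exchange' holds; independent AML audit 67 days ago vs limit 60 → not met
2. regulatory findings open 2 ≤ 4 → met
3. condition 'transmits funds internationally' holds; days since last SAR review 29 > 19 → not met
4. FinCEN registration confirmation absent → not met
5. suspicious-activity review 249 days ago vs limit 270 → met
6. surety bond $160,000 < $175,000 → not met
7. sanctions-list screening review 55 days ago vs limit 60 → met
Not met: 1, 3, 4, 6

1, 3, 4, 6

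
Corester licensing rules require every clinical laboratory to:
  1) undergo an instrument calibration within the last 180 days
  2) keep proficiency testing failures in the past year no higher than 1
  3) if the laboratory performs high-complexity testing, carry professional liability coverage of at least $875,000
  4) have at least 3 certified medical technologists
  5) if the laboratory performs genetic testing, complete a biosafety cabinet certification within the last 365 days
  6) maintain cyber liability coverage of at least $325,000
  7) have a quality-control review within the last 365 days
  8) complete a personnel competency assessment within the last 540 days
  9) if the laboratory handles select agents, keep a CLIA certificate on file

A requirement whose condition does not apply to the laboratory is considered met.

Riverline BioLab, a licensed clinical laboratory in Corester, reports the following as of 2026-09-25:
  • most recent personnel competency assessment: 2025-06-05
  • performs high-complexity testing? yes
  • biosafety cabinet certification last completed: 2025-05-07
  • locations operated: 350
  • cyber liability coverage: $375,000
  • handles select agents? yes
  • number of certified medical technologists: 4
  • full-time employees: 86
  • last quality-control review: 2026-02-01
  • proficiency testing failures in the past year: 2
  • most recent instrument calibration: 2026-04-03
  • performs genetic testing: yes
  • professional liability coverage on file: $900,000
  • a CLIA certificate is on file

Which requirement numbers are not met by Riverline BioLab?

2, 5

1. instrument calibration 175 days ago vs limit 180 → met
2. proficiency testing failures in the past year 2 > 1 → not met
3. condition 'performs high-complexity testing' holds; professional liability coverage $900,000 ≥ $875,000 → met
4. certified medical technologists 4 ≥ 3 → met
5. condition 'performs genetic testing' holds; biosafety cabinet certification 506 days ago vs limit 365 → not met
6. cyber liability coverage $375,000 ≥ $325,000 → met
7. quality-control review 236 days ago vs limit 365 → met
8. personnel competency assessment 477 days ago vs limit 540 → met
9. condition 'handles select agents' holds; CLIA certificate present → met
Not met: 2, 5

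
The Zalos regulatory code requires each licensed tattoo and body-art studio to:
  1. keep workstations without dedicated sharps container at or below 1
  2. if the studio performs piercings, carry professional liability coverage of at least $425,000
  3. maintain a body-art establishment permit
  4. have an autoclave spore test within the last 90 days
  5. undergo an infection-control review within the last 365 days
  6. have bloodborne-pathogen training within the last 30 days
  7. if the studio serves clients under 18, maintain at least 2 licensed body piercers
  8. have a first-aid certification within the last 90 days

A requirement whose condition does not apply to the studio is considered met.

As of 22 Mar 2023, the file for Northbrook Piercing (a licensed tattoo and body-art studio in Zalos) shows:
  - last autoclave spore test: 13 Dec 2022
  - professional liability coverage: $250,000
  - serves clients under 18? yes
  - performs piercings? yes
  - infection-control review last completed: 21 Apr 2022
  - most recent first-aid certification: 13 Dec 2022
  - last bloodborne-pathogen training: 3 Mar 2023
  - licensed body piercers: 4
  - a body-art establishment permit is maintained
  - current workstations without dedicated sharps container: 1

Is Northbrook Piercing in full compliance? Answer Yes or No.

No

1. workstations without dedicated sharps container 1 ≤ 1 → met
2. condition 'performs piercings' holds; professional liability coverage $250,000 < $425,000 → not met
3. body-art establishment permit present → met
4. autoclave spore test 99 days ago vs limit 90 → not met
5. infection-control review 335 days ago vs limit 365 → met
6. bloodborne-pathogen training 19 days ago vs limit 30 → met
7. condition 'serves clients under 18' holds; licensed body piercers 4 ≥ 2 → met
8. first-aid certification 99 days ago vs limit 90 → not met
Not met: 2, 4, 8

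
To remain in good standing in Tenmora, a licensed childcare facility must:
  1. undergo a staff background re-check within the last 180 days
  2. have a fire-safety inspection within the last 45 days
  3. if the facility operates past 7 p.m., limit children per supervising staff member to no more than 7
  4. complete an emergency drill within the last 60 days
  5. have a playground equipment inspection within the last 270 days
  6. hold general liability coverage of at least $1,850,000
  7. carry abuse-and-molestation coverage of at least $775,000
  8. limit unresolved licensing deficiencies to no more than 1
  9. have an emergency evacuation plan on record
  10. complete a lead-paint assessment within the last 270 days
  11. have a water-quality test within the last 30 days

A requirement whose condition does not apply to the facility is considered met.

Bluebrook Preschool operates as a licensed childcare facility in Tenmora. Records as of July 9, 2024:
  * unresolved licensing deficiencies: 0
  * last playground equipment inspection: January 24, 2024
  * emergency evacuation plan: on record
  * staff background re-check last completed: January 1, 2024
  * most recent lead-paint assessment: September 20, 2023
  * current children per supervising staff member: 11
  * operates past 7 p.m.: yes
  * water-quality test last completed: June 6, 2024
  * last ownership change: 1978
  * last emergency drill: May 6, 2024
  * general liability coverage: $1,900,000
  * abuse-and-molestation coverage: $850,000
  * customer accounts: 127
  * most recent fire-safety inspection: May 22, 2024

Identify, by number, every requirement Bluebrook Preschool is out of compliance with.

1, 2, 3, 4, 10, 11

1. staff background re-check 190 days ago vs limit 180 → not met
2. fire-safety inspection 48 days ago vs limit 45 → not met
3. condition 'operates past 7 p.m.' holds; children per supervising staff member 11 > 7 → not met
4. emergency drill 64 days ago vs limit 60 → not met
5. playground equipment inspection 167 days ago vs limit 270 → met
6. general liability coverage $1,900,000 ≥ $1,850,000 → met
7. abuse-and-molestation coverage $850,000 ≥ $775,000 → met
8. unresolved licensing deficiencies 0 ≤ 1 → met
9. emergency evacuation plan present → met
10. lead-paint assessment 293 days ago vs limit 270 → not met
11. water-quality test 33 days ago vs limit 30 → not met
Not met: 1, 2, 3, 4, 10, 11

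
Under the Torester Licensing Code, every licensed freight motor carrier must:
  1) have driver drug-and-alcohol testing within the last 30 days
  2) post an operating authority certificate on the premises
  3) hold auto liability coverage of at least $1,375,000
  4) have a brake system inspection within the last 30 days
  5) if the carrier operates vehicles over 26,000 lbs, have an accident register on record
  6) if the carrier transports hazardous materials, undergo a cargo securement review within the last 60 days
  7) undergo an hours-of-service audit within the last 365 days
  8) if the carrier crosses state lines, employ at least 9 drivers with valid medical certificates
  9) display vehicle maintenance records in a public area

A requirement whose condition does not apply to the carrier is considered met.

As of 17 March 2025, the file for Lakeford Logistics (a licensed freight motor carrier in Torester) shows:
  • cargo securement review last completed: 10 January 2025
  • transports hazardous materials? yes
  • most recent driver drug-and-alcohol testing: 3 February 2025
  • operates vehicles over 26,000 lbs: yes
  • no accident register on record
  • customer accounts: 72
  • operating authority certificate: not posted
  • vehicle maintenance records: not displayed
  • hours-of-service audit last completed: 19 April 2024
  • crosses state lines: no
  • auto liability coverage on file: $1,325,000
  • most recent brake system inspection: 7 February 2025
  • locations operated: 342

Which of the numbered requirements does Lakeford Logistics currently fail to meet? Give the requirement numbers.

1, 2, 3, 4, 5, 6, 9

1. driver drug-and-alcohol testing 42 days ago vs limit 30 → not met
2. operating authority certificate absent → not met
3. auto liability coverage $1,325,000 < $1,375,000 → not met
4. brake system inspection 38 days ago vs limit 30 → not met
5. condition 'operates vehicles over 26,000 lbs' holds; accident register absent → not met
6. condition 'transports hazardous materials' holds; cargo securement review 66 days ago vs limit 60 → not met
7. hours-of-service audit 332 days ago vs limit 365 → met
8. condition 'crosses state lines' does not hold → requirement n/a → met
9. vehicle maintenance records absent → not met
Not met: 1, 2, 3, 4, 5, 6, 9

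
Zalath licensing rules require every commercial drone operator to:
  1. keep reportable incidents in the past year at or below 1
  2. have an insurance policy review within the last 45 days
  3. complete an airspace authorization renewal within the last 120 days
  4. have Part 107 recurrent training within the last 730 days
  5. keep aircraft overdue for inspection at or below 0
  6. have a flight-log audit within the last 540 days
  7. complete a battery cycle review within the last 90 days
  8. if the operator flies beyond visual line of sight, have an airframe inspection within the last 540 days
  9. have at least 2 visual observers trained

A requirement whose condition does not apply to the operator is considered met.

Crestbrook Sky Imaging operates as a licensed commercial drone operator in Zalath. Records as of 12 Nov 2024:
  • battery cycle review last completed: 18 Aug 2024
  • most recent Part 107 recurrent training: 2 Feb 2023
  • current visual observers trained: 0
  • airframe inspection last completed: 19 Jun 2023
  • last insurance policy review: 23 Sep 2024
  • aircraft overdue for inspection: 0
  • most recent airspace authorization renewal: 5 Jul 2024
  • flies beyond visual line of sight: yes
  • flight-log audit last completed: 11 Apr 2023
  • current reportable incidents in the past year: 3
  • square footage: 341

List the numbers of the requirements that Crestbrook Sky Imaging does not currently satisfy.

1, 2, 3, 6, 9

1. reportable incidents in the past year 3 > 1 → not met
2. insurance policy review 50 days ago vs limit 45 → not met
3. airspace authorization renewal 130 days ago vs limit 120 → not met
4. Part 107 recurrent training 649 days ago vs limit 730 → met
5. aircraft overdue for inspection 0 ≤ 0 → met
6. flight-log audit 581 days ago vs limit 540 → not met
7. battery cycle review 86 days ago vs limit 90 → met
8. condition 'flies beyond visual line of sight' holds; airframe inspection 512 days ago vs limit 540 → met
9. visual observers trained 0 < 2 → not met
Not met: 1, 2, 3, 6, 9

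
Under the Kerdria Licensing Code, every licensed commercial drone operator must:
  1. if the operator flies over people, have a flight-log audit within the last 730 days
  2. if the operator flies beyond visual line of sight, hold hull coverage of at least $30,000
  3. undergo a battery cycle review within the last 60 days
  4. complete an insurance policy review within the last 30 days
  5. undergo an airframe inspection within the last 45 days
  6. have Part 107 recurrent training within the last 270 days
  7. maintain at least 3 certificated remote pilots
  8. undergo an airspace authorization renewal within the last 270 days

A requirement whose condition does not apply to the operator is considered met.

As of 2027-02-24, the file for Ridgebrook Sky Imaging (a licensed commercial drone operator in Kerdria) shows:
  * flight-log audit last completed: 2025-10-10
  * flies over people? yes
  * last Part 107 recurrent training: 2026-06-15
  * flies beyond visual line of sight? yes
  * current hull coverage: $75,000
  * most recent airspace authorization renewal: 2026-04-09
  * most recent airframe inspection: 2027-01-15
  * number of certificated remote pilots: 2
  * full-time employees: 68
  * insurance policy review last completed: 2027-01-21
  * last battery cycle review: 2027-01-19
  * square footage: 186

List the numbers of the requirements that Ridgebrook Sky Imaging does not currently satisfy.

4, 7, 8

1. condition 'flies over people' holds; flight-log audit 502 days ago vs limit 730 → met
2. condition 'flies beyond visual line of sight' holds; hull coverage $75,000 ≥ $30,000 → met
3. battery cycle review 36 days ago vs limit 60 → met
4. insurance policy review 34 days ago vs limit 30 → not met
5. airframe inspection 40 days ago vs limit 45 → met
6. Part 107 recurrent training 254 days ago vs limit 270 → met
7. certificated remote pilots 2 < 3 → not met
8. airspace authorization renewal 321 days ago vs limit 270 → not met
Not met: 4, 7, 8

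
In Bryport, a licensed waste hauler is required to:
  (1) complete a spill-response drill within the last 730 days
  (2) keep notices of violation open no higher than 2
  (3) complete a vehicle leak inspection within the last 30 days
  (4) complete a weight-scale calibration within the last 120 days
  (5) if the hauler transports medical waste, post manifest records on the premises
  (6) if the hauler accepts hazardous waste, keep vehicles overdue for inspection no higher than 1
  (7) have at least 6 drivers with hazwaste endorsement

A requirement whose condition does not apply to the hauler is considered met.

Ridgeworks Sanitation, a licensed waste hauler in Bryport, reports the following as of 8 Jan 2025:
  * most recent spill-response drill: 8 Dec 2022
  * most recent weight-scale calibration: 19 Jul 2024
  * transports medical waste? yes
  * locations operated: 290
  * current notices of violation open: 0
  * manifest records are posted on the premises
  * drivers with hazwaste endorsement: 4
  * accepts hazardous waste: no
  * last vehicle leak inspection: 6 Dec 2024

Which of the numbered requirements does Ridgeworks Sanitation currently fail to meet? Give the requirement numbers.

1, 3, 4, 7

1. spill-response drill 762 days ago vs limit 730 → not met
2. notices of violation open 0 ≤ 2 → met
3. vehicle leak inspection 33 days ago vs limit 30 → not met
4. weight-scale calibration 173 days ago vs limit 120 → not met
5. condition 'transports medical waste' holds; manifest records present → met
6. condition 'accepts hazardous waste' does not hold → requirement n/a → met
7. drivers with hazwaste endorsement 4 < 6 → not met
Not met: 1, 3, 4, 7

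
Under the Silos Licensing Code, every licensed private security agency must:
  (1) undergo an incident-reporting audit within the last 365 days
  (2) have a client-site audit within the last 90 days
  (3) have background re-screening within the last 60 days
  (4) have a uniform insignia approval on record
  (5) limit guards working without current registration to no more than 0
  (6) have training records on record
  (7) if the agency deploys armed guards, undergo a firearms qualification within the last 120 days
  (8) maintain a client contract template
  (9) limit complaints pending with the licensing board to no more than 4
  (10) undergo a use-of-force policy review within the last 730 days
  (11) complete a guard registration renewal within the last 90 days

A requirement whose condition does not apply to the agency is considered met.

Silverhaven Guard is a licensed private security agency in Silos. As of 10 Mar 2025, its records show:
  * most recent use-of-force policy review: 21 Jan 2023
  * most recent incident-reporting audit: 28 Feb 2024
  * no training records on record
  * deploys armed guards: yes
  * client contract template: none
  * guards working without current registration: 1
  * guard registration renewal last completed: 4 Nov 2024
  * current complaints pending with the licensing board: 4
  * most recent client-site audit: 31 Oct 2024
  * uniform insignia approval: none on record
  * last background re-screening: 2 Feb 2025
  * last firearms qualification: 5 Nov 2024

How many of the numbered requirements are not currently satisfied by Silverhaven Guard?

1. incident-reporting audit 376 days ago vs limit 365 → not met
2. client-site audit 130 days ago vs limit 90 → not met
3. background re-screening 36 days ago vs limit 60 → met
4. uniform insignia approval absent → not met
5. guards working without current registration 1 > 0 → not met
6. training records absent → not met
7. condition 'deploys armed guards' holds; firearms qualification 125 days ago vs limit 120 → not met
8. client contract template absent → not met
9. complaints pending with the licensing board 4 ≤ 4 → met
10. use-of-force policy review 779 days ago vs limit 730 → not met
11. guard registration renewal 126 days ago vs limit 90 → not met
Not met: 9 of 11

9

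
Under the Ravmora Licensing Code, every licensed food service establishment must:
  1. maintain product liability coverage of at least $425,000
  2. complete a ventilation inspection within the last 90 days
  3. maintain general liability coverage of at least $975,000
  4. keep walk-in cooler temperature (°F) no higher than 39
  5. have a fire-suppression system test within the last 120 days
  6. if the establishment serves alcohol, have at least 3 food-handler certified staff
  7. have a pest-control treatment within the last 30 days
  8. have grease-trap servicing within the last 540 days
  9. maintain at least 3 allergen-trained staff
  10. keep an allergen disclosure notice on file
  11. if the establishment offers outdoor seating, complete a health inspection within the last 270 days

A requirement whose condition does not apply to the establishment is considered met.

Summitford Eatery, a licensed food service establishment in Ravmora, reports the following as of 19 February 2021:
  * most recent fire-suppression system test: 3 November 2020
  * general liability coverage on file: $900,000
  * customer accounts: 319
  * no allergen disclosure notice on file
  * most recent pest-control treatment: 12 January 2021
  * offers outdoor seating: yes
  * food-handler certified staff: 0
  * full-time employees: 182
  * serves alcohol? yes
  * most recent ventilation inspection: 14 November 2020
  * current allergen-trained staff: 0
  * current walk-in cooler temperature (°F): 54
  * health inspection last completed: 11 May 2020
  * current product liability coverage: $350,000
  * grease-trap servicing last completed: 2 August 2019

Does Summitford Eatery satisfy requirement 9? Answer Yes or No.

9. allergen-trained staff 0 < 3 → not met

No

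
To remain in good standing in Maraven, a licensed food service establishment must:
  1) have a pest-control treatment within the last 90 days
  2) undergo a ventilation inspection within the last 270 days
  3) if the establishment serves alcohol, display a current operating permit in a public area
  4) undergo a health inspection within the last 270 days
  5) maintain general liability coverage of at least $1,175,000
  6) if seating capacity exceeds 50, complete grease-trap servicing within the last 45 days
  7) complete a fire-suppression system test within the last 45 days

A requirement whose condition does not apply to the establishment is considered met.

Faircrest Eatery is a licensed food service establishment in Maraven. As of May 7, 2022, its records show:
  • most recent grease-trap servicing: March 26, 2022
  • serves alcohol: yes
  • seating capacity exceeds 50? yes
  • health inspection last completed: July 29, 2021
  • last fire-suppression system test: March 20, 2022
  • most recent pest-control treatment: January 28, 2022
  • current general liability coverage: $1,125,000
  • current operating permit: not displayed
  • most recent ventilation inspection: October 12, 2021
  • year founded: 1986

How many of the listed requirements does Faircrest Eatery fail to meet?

1. pest-control treatment 99 days ago vs limit 90 → not met
2. ventilation inspection 207 days ago vs limit 270 → met
3. condition 'serves alcohol' holds; current operating permit absent → not met
4. health inspection 282 days ago vs limit 270 → not met
5. general liability coverage $1,125,000 < $1,175,000 → not met
6. condition 'seating capacity exceeds 50' holds; grease-trap servicing 42 days ago vs limit 45 → met
7. fire-suppression system test 48 days ago vs limit 45 → not met
Not met: 5 of 7

5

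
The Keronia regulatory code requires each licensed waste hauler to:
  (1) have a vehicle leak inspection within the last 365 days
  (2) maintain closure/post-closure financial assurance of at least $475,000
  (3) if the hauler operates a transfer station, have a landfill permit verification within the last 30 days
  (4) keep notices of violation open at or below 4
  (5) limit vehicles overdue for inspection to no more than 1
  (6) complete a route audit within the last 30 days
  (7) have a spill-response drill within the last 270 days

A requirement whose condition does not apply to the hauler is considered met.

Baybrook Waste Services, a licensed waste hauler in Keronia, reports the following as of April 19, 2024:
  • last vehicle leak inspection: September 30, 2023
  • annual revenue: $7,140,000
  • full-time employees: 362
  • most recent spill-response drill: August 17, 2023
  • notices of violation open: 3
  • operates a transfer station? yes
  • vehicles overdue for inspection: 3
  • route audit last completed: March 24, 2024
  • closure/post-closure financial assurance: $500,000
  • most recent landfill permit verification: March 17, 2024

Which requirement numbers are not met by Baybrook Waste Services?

3, 5

1. vehicle leak inspection 202 days ago vs limit 365 → met
2. closure/post-closure financial assurance $500,000 ≥ $475,000 → met
3. condition 'operates a transfer station' holds; landfill permit verification 33 days ago vs limit 30 → not met
4. notices of violation open 3 ≤ 4 → met
5. vehicles overdue for inspection 3 > 1 → not met
6. route audit 26 days ago vs limit 30 → met
7. spill-response drill 246 days ago vs limit 270 → met
Not met: 3, 5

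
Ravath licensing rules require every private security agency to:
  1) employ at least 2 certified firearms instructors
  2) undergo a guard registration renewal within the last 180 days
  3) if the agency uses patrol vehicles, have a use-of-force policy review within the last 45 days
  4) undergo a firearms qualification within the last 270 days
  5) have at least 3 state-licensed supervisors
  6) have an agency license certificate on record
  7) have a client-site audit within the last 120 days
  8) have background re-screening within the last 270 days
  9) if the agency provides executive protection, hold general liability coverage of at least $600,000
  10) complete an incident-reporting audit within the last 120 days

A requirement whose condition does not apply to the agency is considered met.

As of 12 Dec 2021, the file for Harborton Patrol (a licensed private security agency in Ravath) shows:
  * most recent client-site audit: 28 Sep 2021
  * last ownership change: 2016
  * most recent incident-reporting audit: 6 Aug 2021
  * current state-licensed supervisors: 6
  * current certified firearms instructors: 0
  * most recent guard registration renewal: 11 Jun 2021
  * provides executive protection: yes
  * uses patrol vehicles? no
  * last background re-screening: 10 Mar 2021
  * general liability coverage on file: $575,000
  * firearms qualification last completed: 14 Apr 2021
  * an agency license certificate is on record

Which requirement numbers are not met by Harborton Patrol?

1, 2, 8, 9, 10

1. certified firearms instructors 0 < 2 → not met
2. guard registration renewal 184 days ago vs limit 180 → not met
3. condition 'uses patrol vehicles' does not hold → requirement n/a → met
4. firearms qualification 242 days ago vs limit 270 → met
5. state-licensed supervisors 6 ≥ 3 → met
6. agency license certificate present → met
7. client-site audit 75 days ago vs limit 120 → met
8. background re-screening 277 days ago vs limit 270 → not met
9. condition 'provides executive protection' holds; general liability coverage $575,000 < $600,000 → not met
10. incident-reporting audit 128 days ago vs limit 120 → not met
Not met: 1, 2, 8, 9, 10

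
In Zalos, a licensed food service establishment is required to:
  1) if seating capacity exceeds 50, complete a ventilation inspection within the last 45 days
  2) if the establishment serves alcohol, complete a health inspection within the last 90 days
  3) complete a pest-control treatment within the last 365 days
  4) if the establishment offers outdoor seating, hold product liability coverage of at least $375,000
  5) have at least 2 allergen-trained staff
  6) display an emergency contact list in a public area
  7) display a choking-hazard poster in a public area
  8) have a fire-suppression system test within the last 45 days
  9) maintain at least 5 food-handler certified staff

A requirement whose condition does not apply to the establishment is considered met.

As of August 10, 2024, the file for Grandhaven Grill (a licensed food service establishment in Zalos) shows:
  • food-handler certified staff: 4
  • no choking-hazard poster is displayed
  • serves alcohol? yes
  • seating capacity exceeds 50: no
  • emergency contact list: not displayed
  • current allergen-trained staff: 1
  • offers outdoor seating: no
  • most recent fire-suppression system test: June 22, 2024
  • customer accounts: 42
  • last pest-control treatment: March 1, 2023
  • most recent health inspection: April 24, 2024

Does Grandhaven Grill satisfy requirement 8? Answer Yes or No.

8. fire-suppression system test 49 days ago vs limit 45 → not met

No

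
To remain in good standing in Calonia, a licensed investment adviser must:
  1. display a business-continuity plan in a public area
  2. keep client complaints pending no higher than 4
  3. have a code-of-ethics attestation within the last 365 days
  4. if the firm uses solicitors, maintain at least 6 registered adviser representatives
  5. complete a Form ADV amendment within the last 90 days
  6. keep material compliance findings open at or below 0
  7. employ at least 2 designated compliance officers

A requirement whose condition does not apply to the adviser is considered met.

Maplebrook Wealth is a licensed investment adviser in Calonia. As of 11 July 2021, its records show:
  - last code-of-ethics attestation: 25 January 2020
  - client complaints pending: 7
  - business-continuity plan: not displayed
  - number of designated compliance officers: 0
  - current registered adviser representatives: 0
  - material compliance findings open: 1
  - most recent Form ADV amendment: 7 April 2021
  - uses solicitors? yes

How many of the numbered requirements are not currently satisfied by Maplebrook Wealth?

7

1. business-continuity plan absent → not met
2. client complaints pending 7 > 4 → not met
3. code-of-ethics attestation 533 days ago vs limit 365 → not met
4. condition 'uses solicitors' holds; registered adviser representatives 0 < 6 → not met
5. Form ADV amendment 95 days ago vs limit 90 → not met
6. material compliance findings open 1 > 0 → not met
7. designated compliance officers 0 < 2 → not met
Not met: 7 of 7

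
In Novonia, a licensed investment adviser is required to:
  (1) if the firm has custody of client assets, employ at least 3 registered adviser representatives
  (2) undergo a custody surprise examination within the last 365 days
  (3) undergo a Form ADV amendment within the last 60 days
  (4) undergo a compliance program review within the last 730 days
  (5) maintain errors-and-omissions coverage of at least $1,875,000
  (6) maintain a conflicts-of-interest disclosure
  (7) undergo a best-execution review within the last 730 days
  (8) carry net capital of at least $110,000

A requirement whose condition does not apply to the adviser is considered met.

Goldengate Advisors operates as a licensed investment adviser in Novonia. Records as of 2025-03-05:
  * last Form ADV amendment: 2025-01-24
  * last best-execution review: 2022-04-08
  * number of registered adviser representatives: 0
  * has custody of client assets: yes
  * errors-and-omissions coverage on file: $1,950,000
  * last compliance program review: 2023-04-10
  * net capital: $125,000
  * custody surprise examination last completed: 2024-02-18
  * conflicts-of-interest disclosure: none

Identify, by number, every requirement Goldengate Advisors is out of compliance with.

1, 2, 6, 7

1. condition 'has custody of client assets' holds; registered adviser representatives 0 < 3 → not met
2. custody surprise examination 381 days ago vs limit 365 → not met
3. Form ADV amendment 40 days ago vs limit 60 → met
4. compliance program review 695 days ago vs limit 730 → met
5. errors-and-omissions coverage $1,950,000 ≥ $1,875,000 → met
6. conflicts-of-interest disclosure absent → not met
7. best-execution review 1062 days ago vs limit 730 → not met
8. net capital $125,000 ≥ $110,000 → met
Not met: 1, 2, 6, 7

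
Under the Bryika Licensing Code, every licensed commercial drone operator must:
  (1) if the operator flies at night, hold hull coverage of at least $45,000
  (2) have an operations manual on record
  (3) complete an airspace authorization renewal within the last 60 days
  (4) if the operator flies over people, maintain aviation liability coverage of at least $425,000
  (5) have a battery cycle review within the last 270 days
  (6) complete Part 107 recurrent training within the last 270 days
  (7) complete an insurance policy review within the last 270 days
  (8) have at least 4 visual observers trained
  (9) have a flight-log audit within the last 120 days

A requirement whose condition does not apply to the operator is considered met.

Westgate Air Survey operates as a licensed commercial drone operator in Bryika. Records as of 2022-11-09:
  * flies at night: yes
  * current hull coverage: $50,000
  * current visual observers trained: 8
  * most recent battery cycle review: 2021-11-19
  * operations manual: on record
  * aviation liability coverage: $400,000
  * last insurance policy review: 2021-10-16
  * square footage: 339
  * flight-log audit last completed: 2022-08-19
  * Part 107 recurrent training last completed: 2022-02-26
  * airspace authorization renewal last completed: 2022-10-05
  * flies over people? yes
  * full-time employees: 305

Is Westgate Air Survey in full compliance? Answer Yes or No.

No

1. condition 'flies at night' holds; hull coverage $50,000 ≥ $45,000 → met
2. operations manual present → met
3. airspace authorization renewal 35 days ago vs limit 60 → met
4. condition 'flies over people' holds; aviation liability coverage $400,000 < $425,000 → not met
5. battery cycle review 355 days ago vs limit 270 → not met
6. Part 107 recurrent training 256 days ago vs limit 270 → met
7. insurance policy review 389 days ago vs limit 270 → not met
8. visual observers trained 8 ≥ 4 → met
9. flight-log audit 82 days ago vs limit 120 → met
Not met: 4, 5, 7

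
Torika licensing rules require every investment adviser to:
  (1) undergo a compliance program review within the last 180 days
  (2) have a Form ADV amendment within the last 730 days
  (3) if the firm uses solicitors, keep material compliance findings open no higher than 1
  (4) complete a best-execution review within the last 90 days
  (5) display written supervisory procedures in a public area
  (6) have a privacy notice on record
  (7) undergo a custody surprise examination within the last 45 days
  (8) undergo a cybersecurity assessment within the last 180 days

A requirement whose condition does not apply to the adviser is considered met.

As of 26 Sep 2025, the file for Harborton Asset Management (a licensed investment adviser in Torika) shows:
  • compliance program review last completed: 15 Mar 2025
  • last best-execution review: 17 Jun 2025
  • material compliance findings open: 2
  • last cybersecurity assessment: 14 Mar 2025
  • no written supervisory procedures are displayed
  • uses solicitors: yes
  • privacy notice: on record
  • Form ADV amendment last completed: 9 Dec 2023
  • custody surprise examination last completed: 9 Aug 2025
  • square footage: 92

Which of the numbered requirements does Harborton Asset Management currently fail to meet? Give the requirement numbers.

1. compliance program review 195 days ago vs limit 180 → not met
2. Form ADV amendment 657 days ago vs limit 730 → met
3. condition 'uses solicitors' holds; material compliance findings open 2 > 1 → not met
4. best-execution review 101 days ago vs limit 90 → not met
5. written supervisory procedures absent → not met
6. privacy notice present → met
7. custody surprise examination 48 days ago vs limit 45 → not met
8. cybersecurity assessment 196 days ago vs limit 180 → not met
Not met: 1, 3, 4, 5, 7, 8

1, 3, 4, 5, 7, 8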